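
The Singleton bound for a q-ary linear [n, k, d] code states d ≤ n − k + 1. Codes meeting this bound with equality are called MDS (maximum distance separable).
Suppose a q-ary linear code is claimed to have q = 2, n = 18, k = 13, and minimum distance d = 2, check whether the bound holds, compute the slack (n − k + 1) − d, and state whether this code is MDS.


Singleton RHS = n − k + 1 = 6, slack = 4, bound satisfied, not MDS.

Singleton bound: d ≤ n − k + 1.
Here n = 18, k = 13, so n − k + 1 = 6.
Given d = 2, check d ≤ 6: YES.
Slack = (n − k + 1) − d = 4.
The code is NOT MDS (slack = 4 > 0).
Description: the claimed parameters are [18, 13, 2]_2; such a code would be non-MDS.


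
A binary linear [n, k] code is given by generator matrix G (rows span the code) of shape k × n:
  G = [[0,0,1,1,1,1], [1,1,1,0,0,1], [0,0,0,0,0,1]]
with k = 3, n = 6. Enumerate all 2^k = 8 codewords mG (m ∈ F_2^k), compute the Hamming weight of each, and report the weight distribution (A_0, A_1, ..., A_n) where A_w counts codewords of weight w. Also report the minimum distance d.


Weight distribution: A_0 = 1, A_1 = 1, A_3 = 2, A_4 = 3, A_5 = 1. Minimum distance d = 1.

Enumerate all 2^3 = 8 messages m ∈ F_2^3.
For each, compute codeword c = mG in F_2^6, then tally its weight.
  m = 000 → c = 000000, weight = 0.
  m = 100 → c = 001111, weight = 4.
  m = 010 → c = 111001, weight = 4.
  m = 110 → c = 110110, weight = 4.
  m = 001 → c = 000001, weight = 1.
  m = 101 → c = 001110, weight = 3.
  m = 011 → c = 111000, weight = 3.
  m = 111 → c = 110111, weight = 5.
Tally weights:
  weight 0: 1 codewords.
  weight 1: 1 codewords.
  weight 3: 2 codewords.
  weight 4: 3 codewords.
  weight 5: 1 codewords.
Minimum distance d = smallest w > 0 with A_w > 0 = 1.
Sanity: Σ A_w = 8 = 2^3 = 8 ✓.


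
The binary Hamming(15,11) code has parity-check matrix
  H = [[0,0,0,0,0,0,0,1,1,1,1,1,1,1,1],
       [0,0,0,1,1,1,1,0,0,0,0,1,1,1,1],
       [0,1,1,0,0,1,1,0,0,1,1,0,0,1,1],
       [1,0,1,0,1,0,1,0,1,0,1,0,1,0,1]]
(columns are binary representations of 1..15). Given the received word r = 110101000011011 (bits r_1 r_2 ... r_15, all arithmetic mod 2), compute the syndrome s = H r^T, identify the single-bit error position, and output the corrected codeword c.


s = (0, 1, 1, 1)^T, error position = 7, corrected codeword c = 110101100011011

Compute s = H r^T mod 2 one row at a time:
  s_1 = 0 + 0 + 0 + 1 + 1 + 0 + 1 + 1 = 4 ≡ 0 (mod 2).
  s_2 = 1 + 0 + 1 + 0 + 1 + 0 + 1 + 1 = 5 ≡ 1 (mod 2).
  s_3 = 1 + 0 + 1 + 0 + 0 + 1 + 1 + 1 = 5 ≡ 1 (mod 2).
  s_4 = 1 + 0 + 0 + 0 + 0 + 1 + 0 + 1 = 3 ≡ 1 (mod 2).
s = (0, 1, 1, 1)^T — this equals column 7 of H (binary 0111), so error is at position 7.
Correct: flip bit 7 of r = 110101000011011 to get c = 110101100011011.


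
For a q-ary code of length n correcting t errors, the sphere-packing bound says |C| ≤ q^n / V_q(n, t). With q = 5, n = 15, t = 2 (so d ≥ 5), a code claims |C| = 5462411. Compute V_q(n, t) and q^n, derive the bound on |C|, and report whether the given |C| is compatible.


V_q(n, t) = 1741, q^n = 30517578125, Hamming bound = 17528764, |C| = 5462411 ≤ bound (satisfied).

Step 1: Compute V_q(n, t) = Σ_{j=0}^2 C(n, j) (q−1)^j.
  j = 0: C(15,0)·(4)^0 = 1·1 = 1.
  j = 1: C(15,1)·(4)^1 = 15·4 = 60.
  j = 2: C(15,2)·(4)^2 = 105·16 = 1680.
  V_q(n, t) = 1 + 60 + 1680 = 1741.
Step 2: q^n = 5^15 = 30517578125.
Step 3: Hamming bound ⌊q^n / V_q(n,t)⌋ = ⌊30517578125/1741⌋ = 17528764.
Step 4: Compare |C| = 5462411 to 17528764: satisfied.
The claimed |C| lies below the Hamming bound.


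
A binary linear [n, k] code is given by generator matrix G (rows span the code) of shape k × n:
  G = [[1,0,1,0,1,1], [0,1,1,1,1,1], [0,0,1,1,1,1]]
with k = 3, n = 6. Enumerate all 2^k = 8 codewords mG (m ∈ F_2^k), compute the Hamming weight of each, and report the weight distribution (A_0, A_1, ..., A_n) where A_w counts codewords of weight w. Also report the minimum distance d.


Weight distribution: A_0 = 1, A_1 = 1, A_2 = 1, A_3 = 1, A_4 = 2, A_5 = 2. Minimum distance d = 1.

Enumerate all 2^3 = 8 messages m ∈ F_2^3.
For each, compute codeword c = mG in F_2^6, then tally its weight.
  m = 000 → c = 000000, weight = 0.
  m = 100 → c = 101011, weight = 4.
  m = 010 → c = 011111, weight = 5.
  m = 110 → c = 110100, weight = 3.
  m = 001 → c = 001111, weight = 4.
  m = 101 → c = 100100, weight = 2.
  m = 011 → c = 010000, weight = 1.
  m = 111 → c = 111011, weight = 5.
Tally weights:
  weight 0: 1 codewords.
  weight 1: 1 codewords.
  weight 2: 1 codewords.
  weight 3: 1 codewords.
  weight 4: 2 codewords.
  weight 5: 2 codewords.
Minimum distance d = smallest w > 0 with A_w > 0 = 1.
Sanity: Σ A_w = 8 = 2^3 = 8 ✓.


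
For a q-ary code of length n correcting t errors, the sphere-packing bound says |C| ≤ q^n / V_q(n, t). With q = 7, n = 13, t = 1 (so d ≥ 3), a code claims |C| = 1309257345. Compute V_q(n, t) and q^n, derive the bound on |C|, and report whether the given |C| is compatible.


V_q(n, t) = 79, q^n = 96889010407, Hamming bound = 1226443169, |C| = 1309257345 > bound (violated).

Step 1: Compute V_q(n, t) = Σ_{j=0}^1 C(n, j) (q−1)^j.
  j = 0: C(13,0)·(6)^0 = 1·1 = 1.
  j = 1: C(13,1)·(6)^1 = 13·6 = 78.
  V_q(n, t) = 1 + 78 = 79.
Step 2: q^n = 7^13 = 96889010407.
Step 3: Hamming bound ⌊q^n / V_q(n,t)⌋ = ⌊96889010407/79⌋ = 1226443169.
Step 4: Compare |C| = 1309257345 to 1226443169: violated.
The claimed |C| lies above the Hamming bound, so no 7-ary code of length 13 with d ≥ 3 can have 1309257345 codewords.


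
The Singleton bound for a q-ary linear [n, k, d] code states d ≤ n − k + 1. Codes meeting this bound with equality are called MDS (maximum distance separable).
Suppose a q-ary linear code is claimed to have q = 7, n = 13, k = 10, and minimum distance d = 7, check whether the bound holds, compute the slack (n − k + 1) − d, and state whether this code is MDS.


Singleton RHS = n − k + 1 = 4, slack = -3, bound violated (no such code; not MDS).

Singleton bound: d ≤ n − k + 1.
Here n = 13, k = 10, so n − k + 1 = 4.
Given d = 7, check d ≤ 4: NO.
Slack = (n − k + 1) − d = -3.
The slack is negative: d = 7 exceeds n − k + 1 = 4 by 3, so the Singleton bound is violated and no linear [13, 10, 7]_7 code can exist. In particular it is not MDS (MDS requires d = n − k + 1 exactly).
Description: the claimed parameters are [13, 10, 7]_7; such a code would be impossible (violates the Singleton bound).


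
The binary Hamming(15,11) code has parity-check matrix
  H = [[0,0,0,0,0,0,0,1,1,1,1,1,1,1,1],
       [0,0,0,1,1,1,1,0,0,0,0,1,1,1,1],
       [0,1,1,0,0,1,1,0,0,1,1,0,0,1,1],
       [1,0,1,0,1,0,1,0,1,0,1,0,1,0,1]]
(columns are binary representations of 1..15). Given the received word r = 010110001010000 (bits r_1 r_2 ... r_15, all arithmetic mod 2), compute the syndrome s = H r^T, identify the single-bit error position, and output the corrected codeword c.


s = (0, 0, 0, 1)^T, error position = 1, corrected codeword c = 110110001010000

Compute s = H r^T mod 2 one row at a time:
  s_1 = 0 + 1 + 0 + 1 + 0 + 0 + 0 + 0 = 2 ≡ 0 (mod 2).
  s_2 = 1 + 1 + 0 + 0 + 0 + 0 + 0 + 0 = 2 ≡ 0 (mod 2).
  s_3 = 1 + 0 + 0 + 0 + 0 + 1 + 0 + 0 = 2 ≡ 0 (mod 2).
  s_4 = 0 + 0 + 1 + 0 + 1 + 1 + 0 + 0 = 3 ≡ 1 (mod 2).
s = (0, 0, 0, 1)^T — this equals column 1 of H (binary 0001), so error is at position 1.
Correct: flip bit 1 of r = 010110001010000 to get c = 110110001010000.


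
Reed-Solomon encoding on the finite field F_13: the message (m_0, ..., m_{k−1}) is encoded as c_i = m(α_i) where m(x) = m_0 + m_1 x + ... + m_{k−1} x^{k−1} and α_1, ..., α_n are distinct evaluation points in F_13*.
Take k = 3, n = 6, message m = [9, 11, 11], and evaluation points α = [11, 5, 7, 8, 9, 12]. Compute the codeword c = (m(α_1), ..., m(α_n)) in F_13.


c = [5, 1, 1, 8, 11, 9]

Message polynomial: m(x) = 9 + 11·x + 11·x^2 (mod 13).
For each evaluation point α_i, compute m(α_i) mod 13:
  α_1 = 11: Horner steps 11 → 2 → 5, so m(11) = 5.
  α_2 = 5: Horner steps 11 → 1 → 1, so m(5) = 1.
  α_3 = 7: Horner steps 11 → 10 → 1, so m(7) = 1.
  α_4 = 8: Horner steps 11 → 8 → 8, so m(8) = 8.
  α_5 = 9: Horner steps 11 → 6 → 11, so m(9) = 11.
  α_6 = 12: Horner steps 11 → 0 → 9, so m(12) = 9.
Codeword c = [5, 1, 1, 8, 11, 9] ∈ F_13^6.


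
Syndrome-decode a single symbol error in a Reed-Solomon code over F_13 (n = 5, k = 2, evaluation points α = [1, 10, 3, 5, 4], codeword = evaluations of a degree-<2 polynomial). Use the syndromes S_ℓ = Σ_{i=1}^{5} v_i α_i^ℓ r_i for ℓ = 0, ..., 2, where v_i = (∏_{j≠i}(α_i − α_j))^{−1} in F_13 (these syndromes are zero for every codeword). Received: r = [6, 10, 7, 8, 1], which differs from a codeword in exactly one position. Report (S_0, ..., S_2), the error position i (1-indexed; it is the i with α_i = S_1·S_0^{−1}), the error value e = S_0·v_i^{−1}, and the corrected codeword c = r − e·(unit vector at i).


S = (9, 12, 3), error at position 2, error magnitude e = 6, c = [6, 4, 7, 8, 1].

Step 1: column multipliers v_i = (∏_{j≠i}(α_i − α_j))^{−1} mod 13.
  i = 1 (α = 1): (1−10)(1−3)(1−5)(1−4) = (−9)·(−2)·(−4)·(−3) = 216 ≡ 8, so v_1 = 8^{−1} = 5 (mod 13).
  i = 2 (α = 10): (10−1)(10−3)(10−5)(10−4) = 9·7·5·6 = 1890 ≡ 5, so v_2 = 5^{−1} = 8 (mod 13).
  i = 3 (α = 3): (3−1)(3−10)(3−5)(3−4) = 2·(−7)·(−2)·(−1) = −28 ≡ 11, so v_3 = 11^{−1} = 6 (mod 13).
  i = 4 (α = 5): (5−1)(5−10)(5−3)(5−4) = 4·(−5)·2·1 = −40 ≡ 12, so v_4 = 12^{−1} = 12 (mod 13).
  i = 5 (α = 4): (4−1)(4−10)(4−3)(4−5) = 3·(−6)·1·(−1) = 18 ≡ 5, so v_5 = 5^{−1} = 8 (mod 13).
  v = [5, 8, 6, 12, 8].
Step 2: syndromes of r = [6, 10, 7, 8, 1] (all sums mod 13).
  S_0 = Σ v_i r_i = 5·6 + 8·10 + 6·7 + 12·8 + 8·1 = 256 ≡ 9.
  S_1 = Σ v_i α_i r_i = 5·1·6 + 8·10·10 + 6·3·7 + 12·5·8 + 8·4·1 = 1468 ≡ 12.
  α_i^2 mod 13 = [1, 9, 9, 12, 3].
  S_2 = Σ v_i α_i^2 r_i = 5·1·6 + 8·9·10 + 6·9·7 + 12·12·8 + 8·3·1 = 2304 ≡ 3.
  S = (9, 12, 3) ≠ 0, so r is not a codeword (an error is present).
Step 3: locate the error. For a single error e at position i, S_ℓ = v_i·e·α_i^ℓ, so α_err = S_1/S_0.
  S_0^{−1} = 9^{−1} = 3 (mod 13), so α_err = 12·3 = 36 ≡ 10 = α_2. Error position i = 2.
  Consistency check: S_2/S_1 = 3·12 = 36 ≡ 10 = α_err ✓ (single-error assumption holds).
Step 4: error magnitude e = S_0/v_2 = S_0·∏_{j≠2}(α_2 − α_j) = 9·5 = 45 ≡ 6 (mod 13).
Step 5: correct position 2: c_2 = r_2 − e = 10 − 6 ≡ 4 (mod 13). Hence c = [6, 4, 7, 8, 1].
  Check: interpolating c through the α_i gives m(x) = 12 + 7·x (degree < 2) with m(α_i) = c_i for every i, so c is indeed a codeword.


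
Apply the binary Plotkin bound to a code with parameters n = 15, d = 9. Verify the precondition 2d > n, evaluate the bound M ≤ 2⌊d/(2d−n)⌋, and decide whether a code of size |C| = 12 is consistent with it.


Plotkin bound M ≤ 6; given |C| = 12 > bound (violated).

Check applicability: 2d = 18, n = 15.
2d − n = 3 > 0, so Plotkin applies.
Compute d/(2d−n) = 9/3 ≈ 3.0000.
⌊d/(2d−n)⌋ = 3.
Plotkin bound: M ≤ 2·3 = 6.
Given |C| = 12, check: VIOLATED.
This |C| is above the Plotkin bound, so no binary code with n = 15, d = 9 and 12 codewords exists.


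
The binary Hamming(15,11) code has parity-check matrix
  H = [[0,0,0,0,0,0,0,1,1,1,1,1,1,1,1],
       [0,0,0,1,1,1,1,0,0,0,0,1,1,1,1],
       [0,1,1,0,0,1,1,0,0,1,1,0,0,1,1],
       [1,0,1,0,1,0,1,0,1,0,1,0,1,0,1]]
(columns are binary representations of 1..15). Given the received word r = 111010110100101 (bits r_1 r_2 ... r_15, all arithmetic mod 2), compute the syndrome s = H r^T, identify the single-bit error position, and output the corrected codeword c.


s = (0, 0, 1, 0)^T, error position = 2, corrected codeword c = 101010110100101

Compute s = H r^T mod 2 one row at a time:
  s_1 = 1 + 0 + 1 + 0 + 0 + 1 + 0 + 1 = 4 ≡ 0 (mod 2).
  s_2 = 0 + 1 + 0 + 1 + 0 + 1 + 0 + 1 = 4 ≡ 0 (mod 2).
  s_3 = 1 + 1 + 0 + 1 + 1 + 0 + 0 + 1 = 5 ≡ 1 (mod 2).
  s_4 = 1 + 1 + 1 + 1 + 0 + 0 + 1 + 1 = 6 ≡ 0 (mod 2).
s = (0, 0, 1, 0)^T — this equals column 2 of H (binary 0010), so error is at position 2.
Correct: flip bit 2 of r = 111010110100101 to get c = 101010110100101.


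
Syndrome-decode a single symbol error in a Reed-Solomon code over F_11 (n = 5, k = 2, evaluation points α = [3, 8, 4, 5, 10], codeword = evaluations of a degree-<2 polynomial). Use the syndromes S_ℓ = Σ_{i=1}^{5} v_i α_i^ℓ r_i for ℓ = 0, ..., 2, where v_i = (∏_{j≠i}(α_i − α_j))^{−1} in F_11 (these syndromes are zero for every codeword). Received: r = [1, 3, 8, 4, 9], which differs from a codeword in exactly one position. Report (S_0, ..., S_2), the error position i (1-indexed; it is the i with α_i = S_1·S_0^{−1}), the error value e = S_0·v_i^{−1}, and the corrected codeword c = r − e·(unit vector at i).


S = (7, 4, 7), error at position 5, error magnitude e = 3, c = [1, 3, 8, 4, 6].

Step 1: column multipliers v_i = (∏_{j≠i}(α_i − α_j))^{−1} mod 11.
  i = 1 (α = 3): (3−8)(3−4)(3−5)(3−10) = (−5)·(−1)·(−2)·(−7) = 70 ≡ 4, so v_1 = 4^{−1} = 3 (mod 11).
  i = 2 (α = 8): (8−3)(8−4)(8−5)(8−10) = 5·4·3·(−2) = −120 ≡ 1, so v_2 = 1^{−1} = 1 (mod 11).
  i = 3 (α = 4): (4−3)(4−8)(4−5)(4−10) = 1·(−4)·(−1)·(−6) = −24 ≡ 9, so v_3 = 9^{−1} = 5 (mod 11).
  i = 4 (α = 5): (5−3)(5−8)(5−4)(5−10) = 2·(−3)·1·(−5) = 30 ≡ 8, so v_4 = 8^{−1} = 7 (mod 11).
  i = 5 (α = 10): (10−3)(10−8)(10−4)(10−5) = 7·2·6·5 = 420 ≡ 2, so v_5 = 2^{−1} = 6 (mod 11).
  v = [3, 1, 5, 7, 6].
Step 2: syndromes of r = [1, 3, 8, 4, 9] (all sums mod 11).
  S_0 = Σ v_i r_i = 3·1 + 1·3 + 5·8 + 7·4 + 6·9 = 128 ≡ 7.
  S_1 = Σ v_i α_i r_i = 3·3·1 + 1·8·3 + 5·4·8 + 7·5·4 + 6·10·9 = 873 ≡ 4.
  α_i^2 mod 11 = [9, 9, 5, 3, 1].
  S_2 = Σ v_i α_i^2 r_i = 3·9·1 + 1·9·3 + 5·5·8 + 7·3·4 + 6·1·9 = 392 ≡ 7.
  S = (7, 4, 7) ≠ 0, so r is not a codeword (an error is present).
Step 3: locate the error. For a single error e at position i, S_ℓ = v_i·e·α_i^ℓ, so α_err = S_1/S_0.
  S_0^{−1} = 7^{−1} = 8 (mod 11), so α_err = 4·8 = 32 ≡ 10 = α_5. Error position i = 5.
  Consistency check: S_2/S_1 = 7·3 = 21 ≡ 10 = α_err ✓ (single-error assumption holds).
Step 4: error magnitude e = S_0/v_5 = S_0·∏_{j≠5}(α_5 − α_j) = 7·2 = 14 ≡ 3 (mod 11).
Step 5: correct position 5: c_5 = r_5 − e = 9 − 3 ≡ 6 (mod 11). Hence c = [1, 3, 8, 4, 6].
  Check: interpolating c through the α_i gives m(x) = 2 + 7·x (degree < 2) with m(α_i) = c_i for every i, so c is indeed a codeword.


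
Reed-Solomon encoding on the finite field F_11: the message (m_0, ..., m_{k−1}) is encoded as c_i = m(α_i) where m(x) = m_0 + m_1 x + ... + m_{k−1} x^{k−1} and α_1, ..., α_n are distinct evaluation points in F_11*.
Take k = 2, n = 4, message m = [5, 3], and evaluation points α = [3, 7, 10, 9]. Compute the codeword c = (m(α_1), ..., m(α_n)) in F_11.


c = [3, 4, 2, 10]

Message polynomial: m(x) = 5 + 3·x (mod 11).
For each evaluation point α_i, compute m(α_i) mod 11:
  α_1 = 3: Horner steps 3 → 3, so m(3) = 3.
  α_2 = 7: Horner steps 3 → 4, so m(7) = 4.
  α_3 = 10: Horner steps 3 → 2, so m(10) = 2.
  α_4 = 9: Horner steps 3 → 10, so m(9) = 10.
Codeword c = [3, 4, 2, 10] ∈ F_11^4.


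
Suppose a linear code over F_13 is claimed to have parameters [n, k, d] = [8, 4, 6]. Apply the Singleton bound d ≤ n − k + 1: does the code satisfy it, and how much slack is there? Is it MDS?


Singleton RHS = n − k + 1 = 5, slack = -1, bound violated (no such code; not MDS).

Singleton bound: d ≤ n − k + 1.
Here n = 8, k = 4, so n − k + 1 = 5.
Given d = 6, check d ≤ 5: NO.
Slack = (n − k + 1) − d = -1.
The slack is negative: d = 6 exceeds n − k + 1 = 5 by 1, so the Singleton bound is violated and no linear [8, 4, 6]_13 code can exist. In particular it is not MDS (MDS requires d = n − k + 1 exactly).
Description: the claimed parameters are [8, 4, 6]_13; such a code would be impossible (violates the Singleton bound).


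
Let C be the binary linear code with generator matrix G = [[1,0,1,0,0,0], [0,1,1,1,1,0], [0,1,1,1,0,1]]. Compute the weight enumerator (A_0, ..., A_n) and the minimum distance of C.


Weight distribution: A_0 = 1, A_2 = 2, A_4 = 5. Minimum distance d = 2.

Enumerate all 2^3 = 8 messages m ∈ F_2^3.
For each, compute codeword c = mG in F_2^6, then tally its weight.
  m = 000 → c = 000000, weight = 0.
  m = 100 → c = 101000, weight = 2.
  m = 010 → c = 011110, weight = 4.
  m = 110 → c = 110110, weight = 4.
  m = 001 → c = 011101, weight = 4.
  m = 101 → c = 110101, weight = 4.
  m = 011 → c = 000011, weight = 2.
  m = 111 → c = 101011, weight = 4.
Tally weights:
  weight 0: 1 codewords.
  weight 2: 2 codewords.
  weight 4: 5 codewords.
Minimum distance d = smallest w > 0 with A_w > 0 = 2.
Sanity: Σ A_w = 8 = 2^3 = 8 ✓.


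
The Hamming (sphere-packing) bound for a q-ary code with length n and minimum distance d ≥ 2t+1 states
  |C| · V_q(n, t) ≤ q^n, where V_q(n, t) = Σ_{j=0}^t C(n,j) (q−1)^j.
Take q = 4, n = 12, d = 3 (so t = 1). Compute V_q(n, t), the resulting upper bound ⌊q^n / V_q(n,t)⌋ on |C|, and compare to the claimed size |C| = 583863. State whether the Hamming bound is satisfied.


V_q(n, t) = 37, q^n = 16777216, Hamming bound = 453438, |C| = 583863 > bound (violated).

Step 1: Compute V_q(n, t) = Σ_{j=0}^1 C(n, j) (q−1)^j.
  j = 0: C(12,0)·(3)^0 = 1·1 = 1.
  j = 1: C(12,1)·(3)^1 = 12·3 = 36.
  V_q(n, t) = 1 + 36 = 37.
Step 2: q^n = 4^12 = 16777216.
Step 3: Hamming bound ⌊q^n / V_q(n,t)⌋ = ⌊16777216/37⌋ = 453438.
Step 4: Compare |C| = 583863 to 453438: violated.
The claimed |C| lies above the Hamming bound, so no 4-ary code of length 12 with d ≥ 3 can have 583863 codewords.


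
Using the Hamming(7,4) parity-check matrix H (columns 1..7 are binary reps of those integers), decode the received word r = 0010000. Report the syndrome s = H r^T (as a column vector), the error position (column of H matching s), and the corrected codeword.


s = (0, 1, 1)^T, error position = 3, corrected codeword c = 0000000

Compute s = H r^T mod 2 one row at a time:
  s_1 = 0 + 0 + 0 + 0 = 0 ≡ 0 (mod 2).
  s_2 = 0 + 1 + 0 + 0 = 1 ≡ 1 (mod 2).
  s_3 = 0 + 1 + 0 + 0 = 1 ≡ 1 (mod 2).
s = (0, 1, 1)^T — this equals column 3 of H (binary 011), so error is at position 3.
Correct: flip bit 3 of r = 0010000 to get c = 0000000.


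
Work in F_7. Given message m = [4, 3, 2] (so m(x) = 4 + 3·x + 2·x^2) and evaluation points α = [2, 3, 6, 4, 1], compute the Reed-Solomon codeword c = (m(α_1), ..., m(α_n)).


c = [4, 3, 3, 6, 2]

Message polynomial: m(x) = 4 + 3·x + 2·x^2 (mod 7).
For each evaluation point α_i, compute m(α_i) mod 7:
  α_1 = 2: Horner steps 2 → 0 → 4, so m(2) = 4.
  α_2 = 3: Horner steps 2 → 2 → 3, so m(3) = 3.
  α_3 = 6: Horner steps 2 → 1 → 3, so m(6) = 3.
  α_4 = 4: Horner steps 2 → 4 → 6, so m(4) = 6.
  α_5 = 1: Horner steps 2 → 5 → 2, so m(1) = 2.
Codeword c = [4, 3, 3, 6, 2] ∈ F_7^5.


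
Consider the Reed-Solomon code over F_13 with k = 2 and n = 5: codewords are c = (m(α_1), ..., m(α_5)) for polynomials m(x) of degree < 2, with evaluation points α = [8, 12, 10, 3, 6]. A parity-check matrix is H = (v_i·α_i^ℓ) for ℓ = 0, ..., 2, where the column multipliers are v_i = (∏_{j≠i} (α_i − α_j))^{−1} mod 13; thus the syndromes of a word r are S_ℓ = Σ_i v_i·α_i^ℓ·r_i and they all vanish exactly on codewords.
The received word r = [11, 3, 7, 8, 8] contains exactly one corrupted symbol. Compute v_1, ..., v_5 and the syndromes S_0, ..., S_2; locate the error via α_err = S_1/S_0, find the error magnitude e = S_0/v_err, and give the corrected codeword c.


S = (7, 3, 5), error at position 5, error magnitude e = 6, c = [11, 3, 7, 8, 2].

Step 1: column multipliers v_i = (∏_{j≠i}(α_i − α_j))^{−1} mod 13.
  i = 1 (α = 8): (8−12)(8−10)(8−3)(8−6) = (−4)·(−2)·5·2 = 80 ≡ 2, so v_1 = 2^{−1} = 7 (mod 13).
  i = 2 (α = 12): (12−8)(12−10)(12−3)(12−6) = 4·2·9·6 = 432 ≡ 3, so v_2 = 3^{−1} = 9 (mod 13).
  i = 3 (α = 10): (10−8)(10−12)(10−3)(10−6) = 2·(−2)·7·4 = −112 ≡ 5, so v_3 = 5^{−1} = 8 (mod 13).
  i = 4 (α = 3): (3−8)(3−12)(3−10)(3−6) = (−5)·(−9)·(−7)·(−3) = 945 ≡ 9, so v_4 = 9^{−1} = 3 (mod 13).
  i = 5 (α = 6): (6−8)(6−12)(6−10)(6−3) = (−2)·(−6)·(−4)·3 = −144 ≡ 12, so v_5 = 12^{−1} = 12 (mod 13).
  v = [7, 9, 8, 3, 12].
Step 2: syndromes of r = [11, 3, 7, 8, 8] (all sums mod 13).
  S_0 = Σ v_i r_i = 7·11 + 9·3 + 8·7 + 3·8 + 12·8 = 280 ≡ 7.
  S_1 = Σ v_i α_i r_i = 7·8·11 + 9·12·3 + 8·10·7 + 3·3·8 + 12·6·8 = 2148 ≡ 3.
  α_i^2 mod 13 = [12, 1, 9, 9, 10].
  S_2 = Σ v_i α_i^2 r_i = 7·12·11 + 9·1·3 + 8·9·7 + 3·9·8 + 12·10·8 = 2631 ≡ 5.
  S = (7, 3, 5) ≠ 0, so r is not a codeword (an error is present).
Step 3: locate the error. For a single error e at position i, S_ℓ = v_i·e·α_i^ℓ, so α_err = S_1/S_0.
  S_0^{−1} = 7^{−1} = 2 (mod 13), so α_err = 3·2 = 6 ≡ 6 = α_5. Error position i = 5.
  Consistency check: S_2/S_1 = 5·9 = 45 ≡ 6 = α_err ✓ (single-error assumption holds).
Step 4: error magnitude e = S_0/v_5 = S_0·∏_{j≠5}(α_5 − α_j) = 7·12 = 84 ≡ 6 (mod 13).
Step 5: correct position 5: c_5 = r_5 − e = 8 − 6 ≡ 2 (mod 13). Hence c = [11, 3, 7, 8, 2].
  Check: interpolating c through the α_i gives m(x) = 1 + 11·x (degree < 2) with m(α_i) = c_i for every i, so c is indeed a codeword.


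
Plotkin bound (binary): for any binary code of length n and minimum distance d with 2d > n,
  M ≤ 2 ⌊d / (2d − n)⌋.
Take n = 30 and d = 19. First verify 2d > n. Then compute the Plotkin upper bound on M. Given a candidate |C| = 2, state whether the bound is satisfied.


Plotkin bound M ≤ 4; given |C| = 2 ≤ bound (satisfied).

Check applicability: 2d = 38, n = 30.
2d − n = 8 > 0, so Plotkin applies.
Compute d/(2d−n) = 19/8 ≈ 2.3750.
⌊d/(2d−n)⌋ = 2.
Plotkin bound: M ≤ 2·2 = 4.
Given |C| = 2, check: satisfied.
This |C| is below the Plotkin bound.


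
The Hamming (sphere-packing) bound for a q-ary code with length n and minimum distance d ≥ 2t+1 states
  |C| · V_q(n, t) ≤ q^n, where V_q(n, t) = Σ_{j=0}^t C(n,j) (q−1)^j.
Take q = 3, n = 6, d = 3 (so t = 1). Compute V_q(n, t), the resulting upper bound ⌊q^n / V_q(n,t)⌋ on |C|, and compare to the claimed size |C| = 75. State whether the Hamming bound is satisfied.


V_q(n, t) = 13, q^n = 729, Hamming bound = 56, |C| = 75 > bound (violated).

Step 1: Compute V_q(n, t) = Σ_{j=0}^1 C(n, j) (q−1)^j.
  j = 0: C(6,0)·(2)^0 = 1·1 = 1.
  j = 1: C(6,1)·(2)^1 = 6·2 = 12.
  V_q(n, t) = 1 + 12 = 13.
Step 2: q^n = 3^6 = 729.
Step 3: Hamming bound ⌊q^n / V_q(n,t)⌋ = ⌊729/13⌋ = 56.
Step 4: Compare |C| = 75 to 56: violated.
The claimed |C| lies above the Hamming bound, so no 3-ary code of length 6 with d ≥ 3 can have 75 codewords.


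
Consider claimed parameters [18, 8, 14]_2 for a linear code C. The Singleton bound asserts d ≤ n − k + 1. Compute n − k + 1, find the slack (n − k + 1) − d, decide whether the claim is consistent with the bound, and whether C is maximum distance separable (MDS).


Singleton RHS = n − k + 1 = 11, slack = -3, bound violated (no such code; not MDS).

Singleton bound: d ≤ n − k + 1.
Here n = 18, k = 8, so n − k + 1 = 11.
Given d = 14, check d ≤ 11: NO.
Slack = (n − k + 1) − d = -3.
The slack is negative: d = 14 exceeds n − k + 1 = 11 by 3, so the Singleton bound is violated and no linear [18, 8, 14]_2 code can exist. In particular it is not MDS (MDS requires d = n − k + 1 exactly).
Description: the claimed parameters are [18, 8, 14]_2; such a code would be impossible (violates the Singleton bound).


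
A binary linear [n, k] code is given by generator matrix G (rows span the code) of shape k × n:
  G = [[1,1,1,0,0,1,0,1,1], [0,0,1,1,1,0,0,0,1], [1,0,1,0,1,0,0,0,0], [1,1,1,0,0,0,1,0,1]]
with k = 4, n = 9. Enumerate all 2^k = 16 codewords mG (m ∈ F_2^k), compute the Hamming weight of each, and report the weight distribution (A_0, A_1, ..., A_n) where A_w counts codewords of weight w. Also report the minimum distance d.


Weight distribution: A_0 = 1, A_3 = 3, A_4 = 3, A_5 = 4, A_6 = 4, A_7 = 1. Minimum distance d = 3.

Enumerate all 2^4 = 16 messages m ∈ F_2^4.
For each, compute codeword c = mG in F_2^9, then tally its weight.
  m = 0000 → c = 000000000, weight = 0.
  m = 1000 → c = 111001011, weight = 6.
  m = 0100 → c = 001110001, weight = 4.
  m = 1100 → c = 110111010, weight = 6.
  m = 0010 → c = 101010000, weight = 3.
  m = 1010 → c = 010011011, weight = 5.
  m = 0110 → c = 100100001, weight = 3.
  m = 1110 → c = 011101010, weight = 5.
  m = 0001 → c = 111000101, weight = 5.
  m = 1001 → c = 000001110, weight = 3.
  m = 0101 → c = 110110100, weight = 5.
  m = 1101 → c = 001111111, weight = 7.
  m = 0011 → c = 010010101, weight = 4.
  m = 1011 → c = 101011110, weight = 6.
  m = 0111 → c = 011100100, weight = 4.
  m = 1111 → c = 100101111, weight = 6.
Tally weights:
  weight 0: 1 codewords.
  weight 3: 3 codewords.
  weight 4: 3 codewords.
  weight 5: 4 codewords.
  weight 6: 4 codewords.
  weight 7: 1 codewords.
Minimum distance d = smallest w > 0 with A_w > 0 = 3.
Sanity: Σ A_w = 16 = 2^4 = 16 ✓.


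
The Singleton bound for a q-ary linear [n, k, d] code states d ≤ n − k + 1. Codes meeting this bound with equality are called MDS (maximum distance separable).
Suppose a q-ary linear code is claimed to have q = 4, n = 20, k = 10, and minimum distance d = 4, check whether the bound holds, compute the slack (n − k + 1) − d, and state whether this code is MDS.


Singleton RHS = n − k + 1 = 11, slack = 7, bound satisfied, not MDS.

Singleton bound: d ≤ n − k + 1.
Here n = 20, k = 10, so n − k + 1 = 11.
Given d = 4, check d ≤ 11: YES.
Slack = (n − k + 1) − d = 7.
The code is NOT MDS (slack = 7 > 0).
Description: the claimed parameters are [20, 10, 4]_4; such a code would be non-MDS.


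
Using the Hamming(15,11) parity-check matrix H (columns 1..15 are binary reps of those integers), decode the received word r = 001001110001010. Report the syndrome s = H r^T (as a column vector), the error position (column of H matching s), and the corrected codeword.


s = (1, 0, 0, 0)^T, error position = 8, corrected codeword c = 001001100001010

Compute s = H r^T mod 2 one row at a time:
  s_1 = 1 + 0 + 0 + 0 + 1 + 0 + 1 + 0 = 3 ≡ 1 (mod 2).
  s_2 = 0 + 0 + 1 + 1 + 1 + 0 + 1 + 0 = 4 ≡ 0 (mod 2).
  s_3 = 0 + 1 + 1 + 1 + 0 + 0 + 1 + 0 = 4 ≡ 0 (mod 2).
  s_4 = 0 + 1 + 0 + 1 + 0 + 0 + 0 + 0 = 2 ≡ 0 (mod 2).
s = (1, 0, 0, 0)^T — this equals column 8 of H (binary 1000), so error is at position 8.
Correct: flip bit 8 of r = 001001110001010 to get c = 001001100001010.


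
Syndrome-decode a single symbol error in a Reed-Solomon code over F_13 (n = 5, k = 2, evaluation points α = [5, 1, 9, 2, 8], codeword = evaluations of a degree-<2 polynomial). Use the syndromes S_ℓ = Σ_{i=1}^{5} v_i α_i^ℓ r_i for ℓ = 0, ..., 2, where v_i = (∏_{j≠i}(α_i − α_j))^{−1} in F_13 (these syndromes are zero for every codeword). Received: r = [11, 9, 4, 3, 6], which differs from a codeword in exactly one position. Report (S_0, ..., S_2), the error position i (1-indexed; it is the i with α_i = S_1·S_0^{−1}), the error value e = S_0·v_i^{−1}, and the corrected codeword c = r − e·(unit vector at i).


S = (10, 12, 4), error at position 3, error magnitude e = 4, c = [11, 9, 0, 3, 6].

Step 1: column multipliers v_i = (∏_{j≠i}(α_i − α_j))^{−1} mod 13.
  i = 1 (α = 5): (5−1)(5−9)(5−2)(5−8) = 4·(−4)·3·(−3) = 144 ≡ 1, so v_1 = 1^{−1} = 1 (mod 13).
  i = 2 (α = 1): (1−5)(1−9)(1−2)(1−8) = (−4)·(−8)·(−1)·(−7) = 224 ≡ 3, so v_2 = 3^{−1} = 9 (mod 13).
  i = 3 (α = 9): (9−5)(9−1)(9−2)(9−8) = 4·8·7·1 = 224 ≡ 3, so v_3 = 3^{−1} = 9 (mod 13).
  i = 4 (α = 2): (2−5)(2−1)(2−9)(2−8) = (−3)·1·(−7)·(−6) = −126 ≡ 4, so v_4 = 4^{−1} = 10 (mod 13).
  i = 5 (α = 8): (8−5)(8−1)(8−9)(8−2) = 3·7·(−1)·6 = −126 ≡ 4, so v_5 = 4^{−1} = 10 (mod 13).
  v = [1, 9, 9, 10, 10].
Step 2: syndromes of r = [11, 9, 4, 3, 6] (all sums mod 13).
  S_0 = Σ v_i r_i = 1·11 + 9·9 + 9·4 + 10·3 + 10·6 = 218 ≡ 10.
  S_1 = Σ v_i α_i r_i = 1·5·11 + 9·1·9 + 9·9·4 + 10·2·3 + 10·8·6 = 1000 ≡ 12.
  α_i^2 mod 13 = [12, 1, 3, 4, 12].
  S_2 = Σ v_i α_i^2 r_i = 1·12·11 + 9·1·9 + 9·3·4 + 10·4·3 + 10·12·6 = 1161 ≡ 4.
  S = (10, 12, 4) ≠ 0, so r is not a codeword (an error is present).
Step 3: locate the error. For a single error e at position i, S_ℓ = v_i·e·α_i^ℓ, so α_err = S_1/S_0.
  S_0^{−1} = 10^{−1} = 4 (mod 13), so α_err = 12·4 = 48 ≡ 9 = α_3. Error position i = 3.
  Consistency check: S_2/S_1 = 4·12 = 48 ≡ 9 = α_err ✓ (single-error assumption holds).
Step 4: error magnitude e = S_0/v_3 = S_0·∏_{j≠3}(α_3 − α_j) = 10·3 = 30 ≡ 4 (mod 13).
Step 5: correct position 3: c_3 = r_3 − e = 4 − 4 ≡ 0 (mod 13). Hence c = [11, 9, 0, 3, 6].
  Check: interpolating c through the α_i gives m(x) = 2 + 7·x (degree < 2) with m(α_i) = c_i for every i, so c is indeed a codeword.


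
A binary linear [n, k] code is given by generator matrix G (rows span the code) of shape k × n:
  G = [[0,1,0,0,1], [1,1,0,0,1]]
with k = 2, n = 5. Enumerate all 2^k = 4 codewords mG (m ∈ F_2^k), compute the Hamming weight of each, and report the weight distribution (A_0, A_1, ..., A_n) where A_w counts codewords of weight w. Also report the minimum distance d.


Weight distribution: A_0 = 1, A_1 = 1, A_2 = 1, A_3 = 1. Minimum distance d = 1.

Enumerate all 2^2 = 4 messages m ∈ F_2^2.
For each, compute codeword c = mG in F_2^5, then tally its weight.
  m = 00 → c = 00000, weight = 0.
  m = 10 → c = 01001, weight = 2.
  m = 01 → c = 11001, weight = 3.
  m = 11 → c = 10000, weight = 1.
Tally weights:
  weight 0: 1 codewords.
  weight 1: 1 codewords.
  weight 2: 1 codewords.
  weight 3: 1 codewords.
Minimum distance d = smallest w > 0 with A_w > 0 = 1.
Sanity: Σ A_w = 4 = 2^2 = 4 ✓.


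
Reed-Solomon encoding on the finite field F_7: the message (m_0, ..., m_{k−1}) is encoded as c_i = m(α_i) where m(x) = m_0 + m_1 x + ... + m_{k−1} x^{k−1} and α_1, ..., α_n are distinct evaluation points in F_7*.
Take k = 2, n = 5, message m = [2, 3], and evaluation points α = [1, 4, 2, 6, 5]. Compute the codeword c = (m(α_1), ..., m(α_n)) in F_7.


c = [5, 0, 1, 6, 3]

Message polynomial: m(x) = 2 + 3·x (mod 7).
For each evaluation point α_i, compute m(α_i) mod 7:
  α_1 = 1: Horner steps 3 → 5, so m(1) = 5.
  α_2 = 4: Horner steps 3 → 0, so m(4) = 0.
  α_3 = 2: Horner steps 3 → 1, so m(2) = 1.
  α_4 = 6: Horner steps 3 → 6, so m(6) = 6.
  α_5 = 5: Horner steps 3 → 3, so m(5) = 3.
Codeword c = [5, 0, 1, 6, 3] ∈ F_7^5.


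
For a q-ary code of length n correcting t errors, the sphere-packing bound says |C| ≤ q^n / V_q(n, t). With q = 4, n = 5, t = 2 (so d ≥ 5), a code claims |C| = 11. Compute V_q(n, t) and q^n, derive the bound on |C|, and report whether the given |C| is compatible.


V_q(n, t) = 106, q^n = 1024, Hamming bound = 9, |C| = 11 > bound (violated).

Step 1: Compute V_q(n, t) = Σ_{j=0}^2 C(n, j) (q−1)^j.
  j = 0: C(5,0)·(3)^0 = 1·1 = 1.
  j = 1: C(5,1)·(3)^1 = 5·3 = 15.
  j = 2: C(5,2)·(3)^2 = 10·9 = 90.
  V_q(n, t) = 1 + 15 + 90 = 106.
Step 2: q^n = 4^5 = 1024.
Step 3: Hamming bound ⌊q^n / V_q(n,t)⌋ = ⌊1024/106⌋ = 9.
Step 4: Compare |C| = 11 to 9: violated.
The claimed |C| lies above the Hamming bound, so no 4-ary code of length 5 with d ≥ 5 can have 11 codewords.


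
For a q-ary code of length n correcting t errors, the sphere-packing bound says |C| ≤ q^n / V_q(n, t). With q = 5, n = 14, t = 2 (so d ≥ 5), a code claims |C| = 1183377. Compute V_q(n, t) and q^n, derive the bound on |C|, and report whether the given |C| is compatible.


V_q(n, t) = 1513, q^n = 6103515625, Hamming bound = 4034048, |C| = 1183377 ≤ bound (satisfied).

Step 1: Compute V_q(n, t) = Σ_{j=0}^2 C(n, j) (q−1)^j.
  j = 0: C(14,0)·(4)^0 = 1·1 = 1.
  j = 1: C(14,1)·(4)^1 = 14·4 = 56.
  j = 2: C(14,2)·(4)^2 = 91·16 = 1456.
  V_q(n, t) = 1 + 56 + 1456 = 1513.
Step 2: q^n = 5^14 = 6103515625.
Step 3: Hamming bound ⌊q^n / V_q(n,t)⌋ = ⌊6103515625/1513⌋ = 4034048.
Step 4: Compare |C| = 1183377 to 4034048: satisfied.
The claimed |C| lies below the Hamming bound.


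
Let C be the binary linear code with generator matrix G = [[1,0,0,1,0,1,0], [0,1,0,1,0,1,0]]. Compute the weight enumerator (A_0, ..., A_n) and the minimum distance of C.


Weight distribution: A_0 = 1, A_2 = 1, A_3 = 2. Minimum distance d = 2.

Enumerate all 2^2 = 4 messages m ∈ F_2^2.
For each, compute codeword c = mG in F_2^7, then tally its weight.
  m = 00 → c = 0000000, weight = 0.
  m = 10 → c = 1001010, weight = 3.
  m = 01 → c = 0101010, weight = 3.
  m = 11 → c = 1100000, weight = 2.
Tally weights:
  weight 0: 1 codewords.
  weight 2: 1 codewords.
  weight 3: 2 codewords.
Minimum distance d = smallest w > 0 with A_w > 0 = 2.
Sanity: Σ A_w = 4 = 2^2 = 4 ✓.


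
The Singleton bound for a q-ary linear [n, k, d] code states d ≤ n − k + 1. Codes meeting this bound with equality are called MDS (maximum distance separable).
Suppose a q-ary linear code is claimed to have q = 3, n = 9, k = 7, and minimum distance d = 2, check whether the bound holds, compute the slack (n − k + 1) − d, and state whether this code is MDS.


Singleton RHS = n − k + 1 = 3, slack = 1, bound satisfied, not MDS.

Singleton bound: d ≤ n − k + 1.
Here n = 9, k = 7, so n − k + 1 = 3.
Given d = 2, check d ≤ 3: YES.
Slack = (n − k + 1) − d = 1.
The code is NOT MDS (slack = 1 > 0).
Description: the claimed parameters are [9, 7, 2]_3; such a code would be non-MDS.


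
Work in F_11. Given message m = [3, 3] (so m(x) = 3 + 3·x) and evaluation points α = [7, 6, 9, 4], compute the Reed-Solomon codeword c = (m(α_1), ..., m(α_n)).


c = [2, 10, 8, 4]

Message polynomial: m(x) = 3 + 3·x (mod 11).
For each evaluation point α_i, compute m(α_i) mod 11:
  α_1 = 7: Horner steps 3 → 2, so m(7) = 2.
  α_2 = 6: Horner steps 3 → 10, so m(6) = 10.
  α_3 = 9: Horner steps 3 → 8, so m(9) = 8.
  α_4 = 4: Horner steps 3 → 4, so m(4) = 4.
Codeword c = [2, 10, 8, 4] ∈ F_11^4.


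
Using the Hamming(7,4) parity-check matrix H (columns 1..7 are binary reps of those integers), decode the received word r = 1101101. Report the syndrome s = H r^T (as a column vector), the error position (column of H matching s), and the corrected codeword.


s = (1, 0, 1)^T, error position = 5, corrected codeword c = 1101001

Compute s = H r^T mod 2 one row at a time:
  s_1 = 1 + 1 + 0 + 1 = 3 ≡ 1 (mod 2).
  s_2 = 1 + 0 + 0 + 1 = 2 ≡ 0 (mod 2).
  s_3 = 1 + 0 + 1 + 1 = 3 ≡ 1 (mod 2).
s = (1, 0, 1)^T — this equals column 5 of H (binary 101), so error is at position 5.
Correct: flip bit 5 of r = 1101101 to get c = 1101001.


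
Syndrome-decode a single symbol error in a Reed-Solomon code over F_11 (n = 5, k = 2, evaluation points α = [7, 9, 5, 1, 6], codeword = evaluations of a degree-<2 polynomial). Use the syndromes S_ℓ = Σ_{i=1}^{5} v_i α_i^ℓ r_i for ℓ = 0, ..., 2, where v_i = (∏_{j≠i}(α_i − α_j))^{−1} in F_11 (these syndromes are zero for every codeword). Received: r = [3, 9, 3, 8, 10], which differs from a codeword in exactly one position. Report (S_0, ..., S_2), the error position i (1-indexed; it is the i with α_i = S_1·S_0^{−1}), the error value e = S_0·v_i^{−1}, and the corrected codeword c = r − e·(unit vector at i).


S = (7, 5, 2), error at position 1, error magnitude e = 8, c = [6, 9, 3, 8, 10].

Step 1: column multipliers v_i = (∏_{j≠i}(α_i − α_j))^{−1} mod 11.
  i = 1 (α = 7): (7−9)(7−5)(7−1)(7−6) = (−2)·2·6·1 = −24 ≡ 9, so v_1 = 9^{−1} = 5 (mod 11).
  i = 2 (α = 9): (9−7)(9−5)(9−1)(9−6) = 2·4·8·3 = 192 ≡ 5, so v_2 = 5^{−1} = 9 (mod 11).
  i = 3 (α = 5): (5−7)(5−9)(5−1)(5−6) = (−2)·(−4)·4·(−1) = −32 ≡ 1, so v_3 = 1^{−1} = 1 (mod 11).
  i = 4 (α = 1): (1−7)(1−9)(1−5)(1−6) = (−6)·(−8)·(−4)·(−5) = 960 ≡ 3, so v_4 = 3^{−1} = 4 (mod 11).
  i = 5 (α = 6): (6−7)(6−9)(6−5)(6−1) = (−1)·(−3)·1·5 = 15 ≡ 4, so v_5 = 4^{−1} = 3 (mod 11).
  v = [5, 9, 1, 4, 3].
Step 2: syndromes of r = [3, 9, 3, 8, 10] (all sums mod 11).
  S_0 = Σ v_i r_i = 5·3 + 9·9 + 1·3 + 4·8 + 3·10 = 161 ≡ 7.
  S_1 = Σ v_i α_i r_i = 5·7·3 + 9·9·9 + 1·5·3 + 4·1·8 + 3·6·10 = 1061 ≡ 5.
  α_i^2 mod 11 = [5, 4, 3, 1, 3].
  S_2 = Σ v_i α_i^2 r_i = 5·5·3 + 9·4·9 + 1·3·3 + 4·1·8 + 3·3·10 = 530 ≡ 2.
  S = (7, 5, 2) ≠ 0, so r is not a codeword (an error is present).
Step 3: locate the error. For a single error e at position i, S_ℓ = v_i·e·α_i^ℓ, so α_err = S_1/S_0.
  S_0^{−1} = 7^{−1} = 8 (mod 11), so α_err = 5·8 = 40 ≡ 7 = α_1. Error position i = 1.
  Consistency check: S_2/S_1 = 2·9 = 18 ≡ 7 = α_err ✓ (single-error assumption holds).
Step 4: error magnitude e = S_0/v_1 = S_0·∏_{j≠1}(α_1 − α_j) = 7·9 = 63 ≡ 8 (mod 11).
Step 5: correct position 1: c_1 = r_1 − e = 3 − 8 ≡ 6 (mod 11). Hence c = [6, 9, 3, 8, 10].
  Check: interpolating c through the α_i gives m(x) = 1 + 7·x (degree < 2) with m(α_i) = c_i for every i, so c is indeed a codeword.


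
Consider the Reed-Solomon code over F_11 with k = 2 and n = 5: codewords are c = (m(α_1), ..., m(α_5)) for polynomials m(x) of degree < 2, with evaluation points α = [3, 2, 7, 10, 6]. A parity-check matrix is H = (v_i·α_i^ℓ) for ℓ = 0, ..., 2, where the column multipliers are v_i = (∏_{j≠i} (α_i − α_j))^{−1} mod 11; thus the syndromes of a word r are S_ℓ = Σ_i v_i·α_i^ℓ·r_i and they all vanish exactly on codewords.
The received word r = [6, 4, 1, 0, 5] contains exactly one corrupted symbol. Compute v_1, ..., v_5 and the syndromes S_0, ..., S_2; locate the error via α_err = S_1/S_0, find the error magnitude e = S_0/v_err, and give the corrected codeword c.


S = (10, 9, 7), error at position 2, error magnitude e = 5, c = [6, 10, 1, 0, 5].

Step 1: column multipliers v_i = (∏_{j≠i}(α_i − α_j))^{−1} mod 11.
  i = 1 (α = 3): (3−2)(3−7)(3−10)(3−6) = 1·(−4)·(−7)·(−3) = −84 ≡ 4, so v_1 = 4^{−1} = 3 (mod 11).
  i = 2 (α = 2): (2−3)(2−7)(2−10)(2−6) = (−1)·(−5)·(−8)·(−4) = 160 ≡ 6, so v_2 = 6^{−1} = 2 (mod 11).
  i = 3 (α = 7): (7−3)(7−2)(7−10)(7−6) = 4·5·(−3)·1 = −60 ≡ 6, so v_3 = 6^{−1} = 2 (mod 11).
  i = 4 (α = 10): (10−3)(10−2)(10−7)(10−6) = 7·8·3·4 = 672 ≡ 1, so v_4 = 1^{−1} = 1 (mod 11).
  i = 5 (α = 6): (6−3)(6−2)(6−7)(6−10) = 3·4·(−1)·(−4) = 48 ≡ 4, so v_5 = 4^{−1} = 3 (mod 11).
  v = [3, 2, 2, 1, 3].
Step 2: syndromes of r = [6, 4, 1, 0, 5] (all sums mod 11).
  S_0 = Σ v_i r_i = 3·6 + 2·4 + 2·1 + 1·0 + 3·5 = 43 ≡ 10.
  S_1 = Σ v_i α_i r_i = 3·3·6 + 2·2·4 + 2·7·1 + 1·10·0 + 3·6·5 = 174 ≡ 9.
  α_i^2 mod 11 = [9, 4, 5, 1, 3].
  S_2 = Σ v_i α_i^2 r_i = 3·9·6 + 2·4·4 + 2·5·1 + 1·1·0 + 3·3·5 = 249 ≡ 7.
  S = (10, 9, 7) ≠ 0, so r is not a codeword (an error is present).
Step 3: locate the error. For a single error e at position i, S_ℓ = v_i·e·α_i^ℓ, so α_err = S_1/S_0.
  S_0^{−1} = 10^{−1} = 10 (mod 11), so α_err = 9·10 = 90 ≡ 2 = α_2. Error position i = 2.
  Consistency check: S_2/S_1 = 7·5 = 35 ≡ 2 = α_err ✓ (single-error assumption holds).
Step 4: error magnitude e = S_0/v_2 = S_0·∏_{j≠2}(α_2 − α_j) = 10·6 = 60 ≡ 5 (mod 11).
Step 5: correct position 2: c_2 = r_2 − e = 4 − 5 ≡ 10 (mod 11). Hence c = [6, 10, 1, 0, 5].
  Check: interpolating c through the α_i gives m(x) = 7 + 7·x (degree < 2) with m(α_i) = c_i for every i, so c is indeed a codeword.
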